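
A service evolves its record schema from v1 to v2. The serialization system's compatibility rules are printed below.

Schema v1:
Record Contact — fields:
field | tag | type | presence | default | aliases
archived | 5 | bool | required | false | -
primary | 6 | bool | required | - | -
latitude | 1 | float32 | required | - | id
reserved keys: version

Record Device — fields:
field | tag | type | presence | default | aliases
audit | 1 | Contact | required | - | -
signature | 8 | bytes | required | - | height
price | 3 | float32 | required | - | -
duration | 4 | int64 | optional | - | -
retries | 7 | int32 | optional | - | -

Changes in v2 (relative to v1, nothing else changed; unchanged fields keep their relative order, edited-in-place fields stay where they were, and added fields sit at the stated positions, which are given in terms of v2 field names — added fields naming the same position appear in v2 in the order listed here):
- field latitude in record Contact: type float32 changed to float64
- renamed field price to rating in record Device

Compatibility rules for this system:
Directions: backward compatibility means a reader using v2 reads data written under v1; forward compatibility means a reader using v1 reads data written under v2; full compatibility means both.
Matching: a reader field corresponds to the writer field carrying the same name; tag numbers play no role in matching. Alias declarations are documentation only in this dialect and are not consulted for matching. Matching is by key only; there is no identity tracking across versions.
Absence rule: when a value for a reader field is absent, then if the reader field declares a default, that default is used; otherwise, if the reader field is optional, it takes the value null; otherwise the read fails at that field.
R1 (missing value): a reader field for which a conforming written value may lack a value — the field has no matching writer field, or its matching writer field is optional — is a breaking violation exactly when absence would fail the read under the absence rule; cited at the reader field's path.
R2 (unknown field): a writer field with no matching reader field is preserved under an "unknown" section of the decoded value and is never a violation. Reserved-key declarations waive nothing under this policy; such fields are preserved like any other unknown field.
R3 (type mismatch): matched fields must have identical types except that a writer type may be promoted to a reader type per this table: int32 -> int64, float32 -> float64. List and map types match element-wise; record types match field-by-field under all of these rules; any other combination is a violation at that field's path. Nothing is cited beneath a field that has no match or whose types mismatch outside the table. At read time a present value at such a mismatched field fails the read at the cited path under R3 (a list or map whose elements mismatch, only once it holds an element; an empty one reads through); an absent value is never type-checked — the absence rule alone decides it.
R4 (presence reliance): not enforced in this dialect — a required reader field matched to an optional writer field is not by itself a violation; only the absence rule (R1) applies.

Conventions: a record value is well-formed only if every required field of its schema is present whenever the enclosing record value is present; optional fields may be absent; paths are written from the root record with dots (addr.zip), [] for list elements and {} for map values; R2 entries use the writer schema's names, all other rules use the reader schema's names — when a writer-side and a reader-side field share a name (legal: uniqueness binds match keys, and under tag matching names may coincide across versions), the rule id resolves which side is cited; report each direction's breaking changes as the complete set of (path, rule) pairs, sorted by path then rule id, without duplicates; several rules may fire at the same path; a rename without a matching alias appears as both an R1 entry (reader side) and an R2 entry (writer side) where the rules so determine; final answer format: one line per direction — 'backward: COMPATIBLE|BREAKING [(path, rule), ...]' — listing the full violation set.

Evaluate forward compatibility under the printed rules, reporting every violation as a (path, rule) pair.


forward: BREAKING [(audit.latitude, R3), (price, R1)]

in Device below, arrows point writer -> reader
forward for Device (reader v1, writer v2):
  audit: Contact -> Contact, writer required; from audit
  signature: bytes -> bytes, writer required; from signature
  price: no writer-side match
  duration: int64 -> int64, writer optional; from duration
  retries: int32 -> int32, writer optional; from retries
  rating (writer side), unknown to reader
  audit.archived: bool -> bool, writer required; from audit.archived
  audit.primary: bool -> bool, writer required; from audit.primary
  audit.latitude: float64 -> float32, writer required; from audit.latitude
  breaking: (audit.latitude, R3)
  breaking: (price, R1)
  forward on Device therefore BREAKING (2)


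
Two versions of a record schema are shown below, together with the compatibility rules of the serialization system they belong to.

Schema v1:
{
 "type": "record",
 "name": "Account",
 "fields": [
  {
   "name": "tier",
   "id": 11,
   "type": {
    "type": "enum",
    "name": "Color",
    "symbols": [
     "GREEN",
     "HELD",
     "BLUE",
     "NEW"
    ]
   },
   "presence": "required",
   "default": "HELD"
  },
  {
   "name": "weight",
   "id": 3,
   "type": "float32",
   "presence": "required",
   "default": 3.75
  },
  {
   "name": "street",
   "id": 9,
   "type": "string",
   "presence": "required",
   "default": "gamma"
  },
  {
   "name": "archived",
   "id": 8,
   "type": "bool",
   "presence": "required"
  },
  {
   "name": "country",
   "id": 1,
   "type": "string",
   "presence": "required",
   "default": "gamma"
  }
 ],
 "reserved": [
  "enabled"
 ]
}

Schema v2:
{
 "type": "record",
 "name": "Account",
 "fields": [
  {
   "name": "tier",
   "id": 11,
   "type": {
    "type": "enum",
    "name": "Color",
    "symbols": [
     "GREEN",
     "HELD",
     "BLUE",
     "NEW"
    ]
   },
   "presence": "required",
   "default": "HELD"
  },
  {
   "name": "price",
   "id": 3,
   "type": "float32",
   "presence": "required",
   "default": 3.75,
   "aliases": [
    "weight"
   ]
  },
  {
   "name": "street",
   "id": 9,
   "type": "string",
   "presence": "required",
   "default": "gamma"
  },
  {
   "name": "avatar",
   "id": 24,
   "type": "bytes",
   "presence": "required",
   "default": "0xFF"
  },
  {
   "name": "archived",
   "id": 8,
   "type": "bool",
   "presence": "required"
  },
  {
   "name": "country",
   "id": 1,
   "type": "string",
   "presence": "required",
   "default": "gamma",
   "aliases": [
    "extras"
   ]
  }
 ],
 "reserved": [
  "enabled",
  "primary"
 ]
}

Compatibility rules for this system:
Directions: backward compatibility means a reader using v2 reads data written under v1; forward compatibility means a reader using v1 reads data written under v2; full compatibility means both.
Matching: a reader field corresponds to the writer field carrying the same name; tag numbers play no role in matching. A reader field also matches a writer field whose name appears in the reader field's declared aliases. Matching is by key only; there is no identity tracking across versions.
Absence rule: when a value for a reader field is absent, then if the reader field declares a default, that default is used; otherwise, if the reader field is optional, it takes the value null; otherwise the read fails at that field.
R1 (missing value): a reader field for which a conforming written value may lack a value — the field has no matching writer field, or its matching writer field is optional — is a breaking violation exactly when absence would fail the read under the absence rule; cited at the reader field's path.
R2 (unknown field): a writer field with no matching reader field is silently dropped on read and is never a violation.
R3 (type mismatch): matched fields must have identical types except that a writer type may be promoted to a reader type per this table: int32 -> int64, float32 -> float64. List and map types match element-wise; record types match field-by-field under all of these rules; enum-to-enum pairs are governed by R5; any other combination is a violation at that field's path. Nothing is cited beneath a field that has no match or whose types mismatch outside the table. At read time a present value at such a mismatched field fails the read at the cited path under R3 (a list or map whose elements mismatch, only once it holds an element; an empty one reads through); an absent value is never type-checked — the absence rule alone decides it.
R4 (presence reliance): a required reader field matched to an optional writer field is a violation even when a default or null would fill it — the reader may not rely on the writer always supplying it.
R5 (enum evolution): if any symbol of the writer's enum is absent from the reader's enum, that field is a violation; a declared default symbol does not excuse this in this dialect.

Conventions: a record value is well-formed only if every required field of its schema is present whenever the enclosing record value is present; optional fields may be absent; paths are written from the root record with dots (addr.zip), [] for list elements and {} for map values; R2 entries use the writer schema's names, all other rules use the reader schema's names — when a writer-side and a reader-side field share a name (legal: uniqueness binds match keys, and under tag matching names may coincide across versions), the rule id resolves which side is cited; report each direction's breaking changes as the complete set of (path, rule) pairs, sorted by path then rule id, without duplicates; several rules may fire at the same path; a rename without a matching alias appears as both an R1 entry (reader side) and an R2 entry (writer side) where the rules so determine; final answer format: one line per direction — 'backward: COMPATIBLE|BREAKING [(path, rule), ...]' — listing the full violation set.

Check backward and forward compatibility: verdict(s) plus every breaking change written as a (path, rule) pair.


backward: COMPATIBLE []; forward: COMPATIBLE []

in Account below, arrows point writer -> reader
backward analysis of Account with v2 as reader and v1 as writer:
  tier <- tier (Color -> Color, writer required)
  price <- weight (float32 -> float32, writer required)
  street <- street (string -> string, writer required)
  avatar: no writer-side match
  archived <- archived (bool -> bool, writer required)
  country <- country (string -> string, writer required)
  nothing fires on Account: backward is COMPATIBLE
forward analysis of Account with v1 as reader and v2 as writer:
  tier <- tier (Color -> Color, writer required)
  weight: no writer-side match
  street <- street (string -> string, writer required)
  archived <- archived (bool -> bool, writer required)
  country <- country (string -> string, writer required)
  price (writer side), unknown to reader
  avatar (writer side), unknown to reader
  nothing fires on Account: forward is COMPATIBLE


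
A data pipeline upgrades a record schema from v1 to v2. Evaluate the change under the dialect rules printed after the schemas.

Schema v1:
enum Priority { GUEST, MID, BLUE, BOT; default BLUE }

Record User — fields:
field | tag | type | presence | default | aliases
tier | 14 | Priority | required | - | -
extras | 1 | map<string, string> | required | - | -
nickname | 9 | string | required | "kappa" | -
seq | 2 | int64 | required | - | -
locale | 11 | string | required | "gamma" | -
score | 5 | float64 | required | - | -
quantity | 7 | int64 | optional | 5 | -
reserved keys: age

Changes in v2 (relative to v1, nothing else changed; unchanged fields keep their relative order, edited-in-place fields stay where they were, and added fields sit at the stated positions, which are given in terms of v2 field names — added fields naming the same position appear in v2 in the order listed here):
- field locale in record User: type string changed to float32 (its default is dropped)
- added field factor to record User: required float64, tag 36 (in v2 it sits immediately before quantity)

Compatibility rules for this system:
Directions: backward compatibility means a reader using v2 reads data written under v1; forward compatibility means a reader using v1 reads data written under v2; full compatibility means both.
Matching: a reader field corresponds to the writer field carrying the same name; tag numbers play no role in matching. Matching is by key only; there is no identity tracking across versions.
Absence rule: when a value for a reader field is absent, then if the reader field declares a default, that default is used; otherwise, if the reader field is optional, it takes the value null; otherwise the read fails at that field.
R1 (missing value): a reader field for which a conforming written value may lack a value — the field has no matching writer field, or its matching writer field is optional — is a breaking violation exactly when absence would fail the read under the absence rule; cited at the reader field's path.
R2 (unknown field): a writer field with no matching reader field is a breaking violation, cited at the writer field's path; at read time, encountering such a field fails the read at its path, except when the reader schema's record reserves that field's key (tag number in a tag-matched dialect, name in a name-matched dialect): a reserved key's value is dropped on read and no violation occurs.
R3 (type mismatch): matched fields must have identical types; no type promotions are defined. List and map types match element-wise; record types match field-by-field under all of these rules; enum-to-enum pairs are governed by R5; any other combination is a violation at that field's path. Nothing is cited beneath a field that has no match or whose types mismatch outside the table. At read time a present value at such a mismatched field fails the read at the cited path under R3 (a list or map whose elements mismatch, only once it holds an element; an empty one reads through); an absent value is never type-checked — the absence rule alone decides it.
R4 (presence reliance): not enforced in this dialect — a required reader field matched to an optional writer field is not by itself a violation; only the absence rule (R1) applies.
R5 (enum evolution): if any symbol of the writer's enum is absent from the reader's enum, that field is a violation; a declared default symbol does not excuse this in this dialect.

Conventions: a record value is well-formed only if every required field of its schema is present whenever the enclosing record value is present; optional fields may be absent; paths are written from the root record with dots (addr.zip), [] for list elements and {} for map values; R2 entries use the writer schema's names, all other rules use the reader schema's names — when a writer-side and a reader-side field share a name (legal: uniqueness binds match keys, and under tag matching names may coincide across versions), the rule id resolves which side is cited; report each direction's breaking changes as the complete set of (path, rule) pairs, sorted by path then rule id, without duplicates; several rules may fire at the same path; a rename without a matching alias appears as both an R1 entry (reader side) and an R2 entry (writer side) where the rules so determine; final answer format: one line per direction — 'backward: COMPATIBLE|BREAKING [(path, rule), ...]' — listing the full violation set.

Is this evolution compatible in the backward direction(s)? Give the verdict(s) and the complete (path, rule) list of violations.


backward: BREAKING [(factor, R1), (locale, R3)]

each type pair in User: writer, then reader
backward on User — v2 reading data written by v1:
  tier: paired with writer tier (Priority -> Priority; writer required)
  extras: paired with writer extras (map<string, string> -> map<string, string>; writer required)
  nickname: paired with writer nickname (string -> string; writer required)
  seq: paired with writer seq (int64 -> int64; writer required)
  locale: paired with writer locale (string -> float32; writer required)
  score: paired with writer score (float64 -> float64; writer required)
  factor has no writer counterpart
  quantity: paired with writer quantity (int64 -> int64; writer optional)
  R1 fires at factor
  R3 fires at locale
  => backward verdict for User: BREAKING, 2 violation(s)


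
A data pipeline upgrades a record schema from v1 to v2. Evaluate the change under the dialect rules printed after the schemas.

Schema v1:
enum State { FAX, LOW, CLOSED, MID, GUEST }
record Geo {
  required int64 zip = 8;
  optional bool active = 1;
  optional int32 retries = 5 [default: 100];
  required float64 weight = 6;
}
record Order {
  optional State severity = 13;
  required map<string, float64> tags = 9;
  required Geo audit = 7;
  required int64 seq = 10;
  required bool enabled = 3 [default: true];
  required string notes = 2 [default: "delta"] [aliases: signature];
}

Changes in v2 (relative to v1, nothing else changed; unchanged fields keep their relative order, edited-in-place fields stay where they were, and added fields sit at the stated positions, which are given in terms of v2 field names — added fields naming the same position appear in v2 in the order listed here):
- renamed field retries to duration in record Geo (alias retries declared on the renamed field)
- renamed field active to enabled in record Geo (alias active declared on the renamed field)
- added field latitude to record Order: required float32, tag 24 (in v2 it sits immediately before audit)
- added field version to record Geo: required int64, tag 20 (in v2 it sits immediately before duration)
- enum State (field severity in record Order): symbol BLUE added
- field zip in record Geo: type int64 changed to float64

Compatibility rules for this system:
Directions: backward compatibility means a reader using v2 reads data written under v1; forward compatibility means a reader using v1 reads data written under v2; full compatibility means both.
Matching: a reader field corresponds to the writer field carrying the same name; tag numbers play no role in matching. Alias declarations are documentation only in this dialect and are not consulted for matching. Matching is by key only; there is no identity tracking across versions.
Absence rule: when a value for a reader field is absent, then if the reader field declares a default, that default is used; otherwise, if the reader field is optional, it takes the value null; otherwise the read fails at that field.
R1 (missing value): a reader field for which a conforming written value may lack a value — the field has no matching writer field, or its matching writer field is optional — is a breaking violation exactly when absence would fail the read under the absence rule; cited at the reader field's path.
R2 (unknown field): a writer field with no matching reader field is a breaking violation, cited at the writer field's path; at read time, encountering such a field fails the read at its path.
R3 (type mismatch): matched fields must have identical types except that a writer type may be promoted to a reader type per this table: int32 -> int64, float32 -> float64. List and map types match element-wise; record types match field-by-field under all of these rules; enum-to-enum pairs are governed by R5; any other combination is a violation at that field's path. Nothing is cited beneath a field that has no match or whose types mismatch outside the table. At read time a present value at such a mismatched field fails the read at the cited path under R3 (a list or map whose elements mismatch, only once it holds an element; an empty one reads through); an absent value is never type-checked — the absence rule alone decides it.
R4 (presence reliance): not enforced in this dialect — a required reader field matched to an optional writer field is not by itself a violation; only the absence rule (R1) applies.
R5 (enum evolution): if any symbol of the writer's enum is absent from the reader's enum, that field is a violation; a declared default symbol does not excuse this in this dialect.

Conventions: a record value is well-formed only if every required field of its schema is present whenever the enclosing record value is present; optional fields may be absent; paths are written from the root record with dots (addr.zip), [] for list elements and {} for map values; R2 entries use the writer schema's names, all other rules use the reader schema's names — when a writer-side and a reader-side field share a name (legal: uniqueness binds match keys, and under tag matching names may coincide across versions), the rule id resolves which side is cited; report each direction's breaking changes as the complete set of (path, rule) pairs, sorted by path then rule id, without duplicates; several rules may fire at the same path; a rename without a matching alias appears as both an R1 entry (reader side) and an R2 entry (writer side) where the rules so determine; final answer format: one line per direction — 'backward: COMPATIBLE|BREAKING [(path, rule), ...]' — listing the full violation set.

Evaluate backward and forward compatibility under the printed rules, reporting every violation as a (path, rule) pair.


backward: BREAKING [(audit.active, R2), (audit.retries, R2), (audit.version, R1), (audit.zip, R3), (latitude, R1)]; forward: BREAKING [(audit.duration, R2), (audit.enabled, R2), (audit.version, R2), (audit.zip, R3), (latitude, R2), (severity, R5)]

arrows below run writer -> reader for Order
backward analysis of Order with v2 as reader and v1 as writer:
  severity <- severity (State -> State, writer optional)
  tags <- tags (map<string, float64> -> map<string, float64>, writer required)
  no writer field matches reader latitude
  audit <- audit (Geo -> Geo, writer required)
  seq <- seq (int64 -> int64, writer required)
  enabled <- enabled (bool -> bool, writer required)
  notes <- notes (string -> string, writer required)
  audit.zip <- audit.zip (int64 -> float64, writer required)
  no writer field matches reader audit.enabled
  no writer field matches reader audit.version
  no writer field matches reader audit.duration
  audit.weight <- audit.weight (float64 -> float64, writer required)
  writer field audit.active has no reader counterpart
  writer field audit.retries has no reader counterpart
  violation R2 at audit.active
  violation R2 at audit.retries
  violation R1 at audit.version
  violation R3 at audit.zip
  violation R1 at latitude
  => backward: BREAKING (5)
forward analysis of Order with v1 as reader and v2 as writer:
  severity <- severity (State -> State, writer optional)
  tags <- tags (map<string, float64> -> map<string, float64>, writer required)
  audit <- audit (Geo -> Geo, writer required)
  seq <- seq (int64 -> int64, writer required)
  enabled <- enabled (bool -> bool, writer required)
  notes <- notes (string -> string, writer required)
  writer field latitude has no reader counterpart
  audit.zip <- audit.zip (float64 -> int64, writer required)
  no writer field matches reader audit.active
  no writer field matches reader audit.retries
  audit.weight <- audit.weight (float64 -> float64, writer required)
  writer field audit.enabled has no reader counterpart
  writer field audit.version has no reader counterpart
  writer field audit.duration has no reader counterpart
  violation R2 at audit.duration
  violation R2 at audit.enabled
  violation R2 at audit.version
  violation R3 at audit.zip
  violation R2 at latitude
  violation R5 at severity
  => forward: BREAKING (6)


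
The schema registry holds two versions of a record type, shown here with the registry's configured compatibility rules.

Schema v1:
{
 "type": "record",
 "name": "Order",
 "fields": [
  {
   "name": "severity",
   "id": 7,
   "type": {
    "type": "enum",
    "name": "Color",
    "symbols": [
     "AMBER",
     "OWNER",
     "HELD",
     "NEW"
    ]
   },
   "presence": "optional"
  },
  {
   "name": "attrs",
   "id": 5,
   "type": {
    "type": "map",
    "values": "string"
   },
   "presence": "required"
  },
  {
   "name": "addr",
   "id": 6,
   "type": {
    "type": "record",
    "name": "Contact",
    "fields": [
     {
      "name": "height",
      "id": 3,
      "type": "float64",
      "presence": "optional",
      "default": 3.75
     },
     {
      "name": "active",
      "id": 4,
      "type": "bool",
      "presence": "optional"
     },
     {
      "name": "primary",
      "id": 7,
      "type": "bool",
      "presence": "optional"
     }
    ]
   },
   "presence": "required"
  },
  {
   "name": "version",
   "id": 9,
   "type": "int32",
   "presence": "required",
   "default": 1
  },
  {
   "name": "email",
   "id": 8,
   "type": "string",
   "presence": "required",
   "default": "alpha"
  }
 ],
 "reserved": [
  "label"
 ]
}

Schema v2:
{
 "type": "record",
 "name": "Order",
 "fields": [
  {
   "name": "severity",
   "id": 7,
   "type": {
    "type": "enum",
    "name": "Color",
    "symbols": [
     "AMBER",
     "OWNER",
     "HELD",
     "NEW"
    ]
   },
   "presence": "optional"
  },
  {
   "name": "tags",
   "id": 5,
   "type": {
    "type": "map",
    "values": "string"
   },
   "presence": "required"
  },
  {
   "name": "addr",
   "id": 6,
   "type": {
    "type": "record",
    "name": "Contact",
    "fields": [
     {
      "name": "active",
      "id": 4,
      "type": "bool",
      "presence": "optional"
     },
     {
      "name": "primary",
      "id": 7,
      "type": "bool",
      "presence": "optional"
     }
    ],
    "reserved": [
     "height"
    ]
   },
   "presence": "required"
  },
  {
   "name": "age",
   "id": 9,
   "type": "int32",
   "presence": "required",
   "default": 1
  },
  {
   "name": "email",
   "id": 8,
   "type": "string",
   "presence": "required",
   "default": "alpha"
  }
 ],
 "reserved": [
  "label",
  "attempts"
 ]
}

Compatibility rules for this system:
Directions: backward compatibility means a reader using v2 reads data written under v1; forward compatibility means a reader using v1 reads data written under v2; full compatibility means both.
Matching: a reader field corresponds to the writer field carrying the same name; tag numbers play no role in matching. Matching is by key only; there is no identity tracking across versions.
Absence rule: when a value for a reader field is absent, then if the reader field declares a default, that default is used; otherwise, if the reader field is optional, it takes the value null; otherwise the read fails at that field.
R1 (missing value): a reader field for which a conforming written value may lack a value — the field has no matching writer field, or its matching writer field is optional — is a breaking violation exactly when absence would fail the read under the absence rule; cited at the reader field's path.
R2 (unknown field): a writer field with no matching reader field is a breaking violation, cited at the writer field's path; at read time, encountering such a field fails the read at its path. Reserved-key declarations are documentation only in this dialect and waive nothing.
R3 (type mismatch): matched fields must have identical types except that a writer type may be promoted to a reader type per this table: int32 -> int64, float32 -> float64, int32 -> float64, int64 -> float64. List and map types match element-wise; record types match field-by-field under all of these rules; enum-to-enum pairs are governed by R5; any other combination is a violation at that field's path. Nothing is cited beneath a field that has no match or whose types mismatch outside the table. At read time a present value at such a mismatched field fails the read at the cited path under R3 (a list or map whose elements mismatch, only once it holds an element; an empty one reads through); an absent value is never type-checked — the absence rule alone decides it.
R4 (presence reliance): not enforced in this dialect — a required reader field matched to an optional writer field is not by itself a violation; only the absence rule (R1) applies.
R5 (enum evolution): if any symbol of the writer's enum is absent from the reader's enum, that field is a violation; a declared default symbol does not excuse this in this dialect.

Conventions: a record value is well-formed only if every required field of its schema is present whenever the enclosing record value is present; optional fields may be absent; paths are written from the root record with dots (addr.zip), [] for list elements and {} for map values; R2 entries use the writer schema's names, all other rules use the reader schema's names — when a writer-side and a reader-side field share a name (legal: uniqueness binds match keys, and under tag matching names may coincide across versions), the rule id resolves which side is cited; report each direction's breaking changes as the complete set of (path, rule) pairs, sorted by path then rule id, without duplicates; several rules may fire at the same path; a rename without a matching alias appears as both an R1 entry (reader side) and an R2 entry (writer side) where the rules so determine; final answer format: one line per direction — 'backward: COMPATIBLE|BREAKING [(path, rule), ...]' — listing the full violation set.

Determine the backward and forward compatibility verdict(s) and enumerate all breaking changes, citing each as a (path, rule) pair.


the writer's type comes first in each Order pair
backward pass over Order, reader schema v2, writer schema v1:
  severity: Color -> Color, writer optional; from severity
  no writer field matches reader tags
  addr: Contact -> Contact, writer required; from addr
  no writer field matches reader age
  email: string -> string, writer required; from email
  attrs (writer side), unknown to reader
  version (writer side), unknown to reader
  addr.active: bool -> bool, writer optional; from addr.active
  addr.primary: bool -> bool, writer optional; from addr.primary
  addr.height (writer side), unknown to reader
  R2 fires at addr.height
  R2 fires at attrs
  R1 fires at tags
  R2 fires at version
  => backward: BREAKING (4)
forward pass over Order, reader schema v1, writer schema v2:
  severity: Color -> Color, writer optional; from severity
  no writer field matches reader attrs
  addr: Contact -> Contact, writer required; from addr
  no writer field matches reader version
  email: string -> string, writer required; from email
  tags (writer side), unknown to reader
  age (writer side), unknown to reader
  no writer field matches reader addr.height
  addr.active: bool -> bool, writer optional; from addr.active
  addr.primary: bool -> bool, writer optional; from addr.primary
  R2 fires at age
  R1 fires at attrs
  R2 fires at tags
  => forward: BREAKING (3)

backward: BREAKING [(addr.height, R2), (attrs, R2), (tags, R1), (version, R2)]; forward: BREAKING [(age, R2), (attrs, R1), (tags, R2)]


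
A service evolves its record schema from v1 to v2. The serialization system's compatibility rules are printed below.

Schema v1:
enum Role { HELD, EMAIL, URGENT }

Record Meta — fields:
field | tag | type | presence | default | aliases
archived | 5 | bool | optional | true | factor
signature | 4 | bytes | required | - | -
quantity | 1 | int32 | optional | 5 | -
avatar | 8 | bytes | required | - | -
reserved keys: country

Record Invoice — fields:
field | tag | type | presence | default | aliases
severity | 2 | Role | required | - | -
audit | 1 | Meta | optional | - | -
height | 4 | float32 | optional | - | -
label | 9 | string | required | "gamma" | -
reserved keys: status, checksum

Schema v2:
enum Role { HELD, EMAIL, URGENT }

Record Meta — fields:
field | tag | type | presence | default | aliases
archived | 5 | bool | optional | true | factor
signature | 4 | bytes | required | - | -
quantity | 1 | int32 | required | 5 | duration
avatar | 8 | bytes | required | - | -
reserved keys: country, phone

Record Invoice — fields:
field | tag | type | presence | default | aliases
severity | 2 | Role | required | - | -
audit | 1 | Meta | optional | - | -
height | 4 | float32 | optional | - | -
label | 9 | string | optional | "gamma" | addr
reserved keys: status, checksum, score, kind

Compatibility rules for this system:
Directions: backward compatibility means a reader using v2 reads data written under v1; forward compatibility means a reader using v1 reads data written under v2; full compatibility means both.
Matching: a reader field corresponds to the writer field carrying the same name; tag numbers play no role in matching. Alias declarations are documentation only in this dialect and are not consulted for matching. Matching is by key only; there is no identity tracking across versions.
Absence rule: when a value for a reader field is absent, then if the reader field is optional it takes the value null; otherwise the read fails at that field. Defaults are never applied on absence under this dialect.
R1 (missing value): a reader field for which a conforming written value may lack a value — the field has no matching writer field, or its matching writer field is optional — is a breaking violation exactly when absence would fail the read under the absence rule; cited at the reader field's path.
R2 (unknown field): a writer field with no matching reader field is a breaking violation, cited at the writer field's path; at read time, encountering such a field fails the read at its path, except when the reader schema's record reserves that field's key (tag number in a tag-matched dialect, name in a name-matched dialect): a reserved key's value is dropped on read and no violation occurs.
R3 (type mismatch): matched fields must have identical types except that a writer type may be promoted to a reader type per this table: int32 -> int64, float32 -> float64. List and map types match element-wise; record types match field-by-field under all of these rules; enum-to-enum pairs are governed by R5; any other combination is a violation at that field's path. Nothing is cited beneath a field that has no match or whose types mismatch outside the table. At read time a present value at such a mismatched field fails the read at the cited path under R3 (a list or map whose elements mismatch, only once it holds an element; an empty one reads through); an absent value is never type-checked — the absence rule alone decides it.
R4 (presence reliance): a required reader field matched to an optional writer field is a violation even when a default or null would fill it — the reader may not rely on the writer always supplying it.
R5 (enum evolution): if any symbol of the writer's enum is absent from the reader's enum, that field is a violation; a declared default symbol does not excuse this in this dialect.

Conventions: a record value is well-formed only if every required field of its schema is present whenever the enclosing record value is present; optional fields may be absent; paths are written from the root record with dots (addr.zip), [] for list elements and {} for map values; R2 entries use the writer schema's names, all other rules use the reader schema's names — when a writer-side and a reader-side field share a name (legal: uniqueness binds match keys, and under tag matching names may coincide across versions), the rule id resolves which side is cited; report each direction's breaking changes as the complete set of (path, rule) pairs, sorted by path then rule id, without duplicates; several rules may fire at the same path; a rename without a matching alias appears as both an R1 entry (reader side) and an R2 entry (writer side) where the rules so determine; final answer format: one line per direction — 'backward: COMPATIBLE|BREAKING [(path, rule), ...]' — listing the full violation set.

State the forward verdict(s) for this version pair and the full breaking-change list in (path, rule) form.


forward: BREAKING [(label, R1), (label, R4)]

each type pair in Invoice: writer, then reader
forward pass over Invoice, reader schema v1, writer schema v2:
  severity <- severity (Role -> Role, writer required)
  audit <- audit (Meta -> Meta, writer optional)
  height <- height (float32 -> float32, writer optional)
  label <- label (string -> string, writer optional)
  audit.archived <- audit.archived (bool -> bool, writer optional)
  audit.signature <- audit.signature (bytes -> bytes, writer required)
  audit.quantity <- audit.quantity (int32 -> int32, writer required)
  audit.avatar <- audit.avatar (bytes -> bytes, writer required)
  breaking: (label, R1)
  breaking: (label, R4)
  => 2 violation(s): forward is BREAKING for Invoice
the rest of the Invoice diff is inert for this question:
  field quantity in record Meta: optional changed to required -> matters only for Invoice's backward compatibility — outside the asked direction


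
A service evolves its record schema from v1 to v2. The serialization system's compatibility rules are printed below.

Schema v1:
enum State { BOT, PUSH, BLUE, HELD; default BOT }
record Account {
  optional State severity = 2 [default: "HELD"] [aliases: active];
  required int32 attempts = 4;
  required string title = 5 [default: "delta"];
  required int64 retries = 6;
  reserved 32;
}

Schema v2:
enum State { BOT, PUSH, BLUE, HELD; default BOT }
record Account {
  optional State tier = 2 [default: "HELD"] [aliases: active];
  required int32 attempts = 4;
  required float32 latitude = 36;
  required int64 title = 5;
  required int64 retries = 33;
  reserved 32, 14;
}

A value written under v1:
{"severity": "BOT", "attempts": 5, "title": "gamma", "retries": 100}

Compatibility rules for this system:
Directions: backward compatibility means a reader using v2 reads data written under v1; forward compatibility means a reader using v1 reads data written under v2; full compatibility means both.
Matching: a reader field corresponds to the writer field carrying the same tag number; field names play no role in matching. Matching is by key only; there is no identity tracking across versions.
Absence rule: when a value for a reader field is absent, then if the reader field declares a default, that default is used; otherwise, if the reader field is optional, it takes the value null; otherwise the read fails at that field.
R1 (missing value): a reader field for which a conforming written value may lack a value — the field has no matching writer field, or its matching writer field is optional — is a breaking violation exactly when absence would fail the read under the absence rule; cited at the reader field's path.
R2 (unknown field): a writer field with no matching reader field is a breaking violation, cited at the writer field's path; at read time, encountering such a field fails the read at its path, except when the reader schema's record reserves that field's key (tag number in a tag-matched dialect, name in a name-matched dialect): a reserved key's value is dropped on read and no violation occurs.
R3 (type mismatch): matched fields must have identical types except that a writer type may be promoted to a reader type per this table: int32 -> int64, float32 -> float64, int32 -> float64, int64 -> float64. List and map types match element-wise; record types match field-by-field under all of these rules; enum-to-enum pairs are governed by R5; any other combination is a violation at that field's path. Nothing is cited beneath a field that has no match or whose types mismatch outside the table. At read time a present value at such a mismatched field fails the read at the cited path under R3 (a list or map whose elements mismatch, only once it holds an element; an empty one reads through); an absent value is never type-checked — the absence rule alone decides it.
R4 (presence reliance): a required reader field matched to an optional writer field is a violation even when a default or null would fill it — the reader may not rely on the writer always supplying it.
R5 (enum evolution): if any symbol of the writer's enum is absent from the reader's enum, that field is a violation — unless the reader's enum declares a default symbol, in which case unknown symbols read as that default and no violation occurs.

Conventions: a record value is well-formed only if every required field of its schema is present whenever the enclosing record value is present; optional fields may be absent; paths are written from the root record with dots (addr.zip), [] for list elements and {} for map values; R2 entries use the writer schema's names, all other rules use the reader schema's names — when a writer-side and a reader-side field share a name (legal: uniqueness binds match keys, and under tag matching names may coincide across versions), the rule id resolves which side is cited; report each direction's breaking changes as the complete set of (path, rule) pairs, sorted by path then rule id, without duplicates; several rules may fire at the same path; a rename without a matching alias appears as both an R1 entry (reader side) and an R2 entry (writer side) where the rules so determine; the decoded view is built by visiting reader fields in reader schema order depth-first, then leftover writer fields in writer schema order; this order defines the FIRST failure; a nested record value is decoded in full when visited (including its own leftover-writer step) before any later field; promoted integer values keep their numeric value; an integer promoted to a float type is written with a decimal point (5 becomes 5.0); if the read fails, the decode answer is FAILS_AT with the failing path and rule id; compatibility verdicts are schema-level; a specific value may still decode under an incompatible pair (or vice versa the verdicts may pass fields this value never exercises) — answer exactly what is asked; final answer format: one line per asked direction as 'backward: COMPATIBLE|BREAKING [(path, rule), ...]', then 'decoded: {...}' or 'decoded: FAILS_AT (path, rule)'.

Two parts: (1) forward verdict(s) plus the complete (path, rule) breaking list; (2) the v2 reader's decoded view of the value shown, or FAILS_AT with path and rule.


the writer's type comes first in each Account pair
forward analysis of Account with v1 as reader and v2 as writer:
  severity: paired with writer tier (State -> State; writer optional)
  attempts: paired with writer attempts (int32 -> int32; writer required)
  title: paired with writer title (int64 -> string; writer required)
  retries: no writer match
  writer field latitude has no reader counterpart
  writer field retries has no reader counterpart
  violation R2 at latitude
  violation R1 at retries
  violation R2 at retries
  violation R3 at title
  => forward: BREAKING (4)
decode walk for Account under reader schema v2:
  tier := "BOT" (from writer severity)
  attempts := 5
  read fails at latitude under R1 (no fill)
  => FAILS_AT (latitude, R1)
the rest of the Account diff is inert for this question:
  renamed field severity to tier in record Account -> inert for the asked Account verdict: nothing fires

forward: BREAKING [(latitude, R2), (retries, R1), (retries, R2), (title, R3)]; decoded: FAILS_AT (latitude, R1)
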